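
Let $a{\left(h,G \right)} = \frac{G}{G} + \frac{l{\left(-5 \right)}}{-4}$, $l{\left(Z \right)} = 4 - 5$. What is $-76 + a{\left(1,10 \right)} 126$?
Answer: $\frac{163}{2} \approx 81.5$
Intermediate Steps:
$l{\left(Z \right)} = -1$
$a{\left(h,G \right)} = \frac{5}{4}$ ($a{\left(h,G \right)} = \frac{G}{G} - \frac{1}{-4} = 1 - - \frac{1}{4} = 1 + \frac{1}{4} = \frac{5}{4}$)
$-76 + a{\left(1,10 \right)} 126 = -76 + \frac{5}{4} \cdot 126 = -76 + \frac{315}{2} = \frac{163}{2}$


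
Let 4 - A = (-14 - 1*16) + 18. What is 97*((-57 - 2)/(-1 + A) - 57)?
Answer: -88658/15 ≈ -5910.5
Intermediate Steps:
A = 16 (A = 4 - ((-14 - 1*16) + 18) = 4 - ((-14 - 16) + 18) = 4 - (-30 + 18) = 4 - 1*(-12) = 4 + 12 = 16)
97*((-57 - 2)/(-1 + A) - 57) = 97*((-57 - 2)/(-1 + 16) - 57) = 97*(-59/15 - 57) = 97*(-914/15) = -88658/15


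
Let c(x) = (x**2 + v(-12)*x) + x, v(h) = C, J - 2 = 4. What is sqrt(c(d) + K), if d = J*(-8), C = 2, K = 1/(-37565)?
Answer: sqrt(3048039088435)/37565 ≈ 46.476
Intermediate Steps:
J = 6 (J = 2 + 4 = 6)
K = -1/37565 ≈ -2.6621e-5
v(h) = 2
d = -48 (d = 6*(-8) = -48)
c(x) = x**2 + 3*x (c(x) = (x**2 + 2*x) + x = x**2 + 3*x)
sqrt(c(d) + K) = sqrt(-48*(3 - 48) - 1/37565) = sqrt(-48*(-45) - 1/37565) = sqrt(2160 - 1/37565) = sqrt(81140399/37565) = sqrt(3048039088435)/37565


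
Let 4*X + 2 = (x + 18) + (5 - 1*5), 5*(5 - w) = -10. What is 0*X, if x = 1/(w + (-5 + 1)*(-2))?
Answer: 0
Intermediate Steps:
w = 7 (w = 5 - ⅕*(-10) = 5 + 2 = 7)
x = 1/15 (x = 1/(7 + (-5 + 1)*(-2)) = 1/(7 - 4*(-2)) = 1/(7 + 8) = 1/15 ≈ 0.066667)
X = 241/60 (X = -½ + ((1/15 + 18) + (5 - 1*5))/4 = -½ + (271/15 + (5 - 5))/4 = -½ + (271/15 + 0)/4 = -½ + (¼)*(271/15) = -½ + 271/60 = 241/60 ≈ 4.0167)
0*X = 0*(241/60) = 0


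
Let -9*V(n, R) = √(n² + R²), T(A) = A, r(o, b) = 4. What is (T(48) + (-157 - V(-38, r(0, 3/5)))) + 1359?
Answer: 1250 + 2*√365/9 ≈ 1254.2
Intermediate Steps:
V(n, R) = -√(R² + n²)/9 (V(n, R) = -√(n² + R²)/9 = -√(R² + n²)/9)
(T(48) + (-157 - V(-38, r(0, 3/5)))) + 1359 = (48 + (-157 - (-1)*√(4² + (-38)²)/9)) + 1359 = (48 + (-157 - (-1)*√(16 + 1444)/9)) + 1359 = (48 + (-157 - (-1)*√1460/9)) + 1359 = (48 + (-157 - (-1)*2*√365/9)) + 1359 = (48 + (-157 - (-2)*√365/9)) + 1359 = (48 + (-157 + 2*√365/9)) + 1359 = (-109 + 2*√365/9) + 1359 = 1250 + 2*√365/9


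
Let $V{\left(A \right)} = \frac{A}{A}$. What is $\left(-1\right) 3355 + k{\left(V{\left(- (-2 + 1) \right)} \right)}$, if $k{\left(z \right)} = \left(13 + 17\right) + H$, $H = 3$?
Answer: $-3322$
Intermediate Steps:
$V{\left(A \right)} = 1$
$k{\left(z \right)} = 33$ ($k{\left(z \right)} = \left(13 + 17\right) + 3 = 30 + 3 = 33$)
$\left(-1\right) 3355 + k{\left(V{\left(- (-2 + 1) \right)} \right)} = \left(-1\right) 3355 + 33 = -3355 + 33 = -3322$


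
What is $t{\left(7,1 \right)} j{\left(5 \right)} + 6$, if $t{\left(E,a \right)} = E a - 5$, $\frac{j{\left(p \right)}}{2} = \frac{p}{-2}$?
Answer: $-4$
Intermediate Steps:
$j{\left(p \right)} = - p$ ($j{\left(p \right)} = 2 \frac{p}{-2} = 2 p \left(- \frac{1}{2}\right) = 2 \left(- \frac{p}{2}\right) = - p$)
$t{\left(E,a \right)} = -5 + E a$
$t{\left(7,1 \right)} j{\left(5 \right)} + 6 = \left(-5 + 7 \cdot 1\right) \left(\left(-1\right) 5\right) + 6 = \left(-5 + 7\right) \left(-5\right) + 6 = 2 \left(-5\right) + 6 = -10 + 6 = -4$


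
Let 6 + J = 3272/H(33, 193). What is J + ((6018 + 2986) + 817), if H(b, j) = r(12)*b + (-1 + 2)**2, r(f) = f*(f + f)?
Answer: 93294847/9505 ≈ 9815.3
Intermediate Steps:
r(f) = 2*f**2 (r(f) = f*(2*f) = 2*f**2)
H(b, j) = 1 + 288*b (H(b, j) = (2*12**2)*b + (-1 + 2)**2 = (2*144)*b + 1**2 = 288*b + 1 = 1 + 288*b)
J = -53758/9505 (J = -6 + 3272/(1 + 288*33) = -6 + 3272/(1 + 9504) = -6 + 3272/9505 = -53758/9505 ≈ -5.6558)
J + ((6018 + 2986) + 817) = -53758/9505 + ((6018 + 2986) + 817) = -53758/9505 + (9004 + 817) = -53758/9505 + 9821 = 93294847/9505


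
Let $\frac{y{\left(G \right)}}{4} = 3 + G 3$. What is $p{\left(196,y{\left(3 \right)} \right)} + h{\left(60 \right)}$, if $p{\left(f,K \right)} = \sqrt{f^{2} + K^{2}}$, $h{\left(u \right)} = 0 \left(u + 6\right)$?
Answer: $4 \sqrt{2545} \approx 201.79$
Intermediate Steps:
$h{\left(u \right)} = 0$ ($h{\left(u \right)} = 0 \left(6 + u\right) = 0$)
$y{\left(G \right)} = 12 + 12 G$ ($y{\left(G \right)} = 4 \left(3 + G 3\right) = 4 \left(3 + 3 G\right) = 12 + 12 G$)
$p{\left(f,K \right)} = \sqrt{K^{2} + f^{2}}$
$p{\left(196,y{\left(3 \right)} \right)} + h{\left(60 \right)} = \sqrt{\left(12 + 12 \cdot 3\right)^{2} + 196^{2}} + 0 = \sqrt{\left(12 + 36\right)^{2} + 38416} + 0 = \sqrt{48^{2} + 38416} + 0 = \sqrt{2304 + 38416} + 0 = \sqrt{40720} + 0 = 4 \sqrt{2545} + 0 = 4 \sqrt{2545}$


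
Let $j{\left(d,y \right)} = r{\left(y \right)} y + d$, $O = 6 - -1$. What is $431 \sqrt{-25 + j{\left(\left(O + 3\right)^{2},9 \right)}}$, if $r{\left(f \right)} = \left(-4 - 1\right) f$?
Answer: $431 i \sqrt{330} \approx 7829.5 i$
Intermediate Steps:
$O = 7$ ($O = 6 + 1 = 7$)
$r{\left(f \right)} = - 5 f$ ($r{\left(f \right)} = \left(-4 - 1\right) f = - 5 f$)
$j{\left(d,y \right)} = d - 5 y^{2}$ ($j{\left(d,y \right)} = - 5 y y + d = - 5 y^{2} + d = d - 5 y^{2}$)
$431 \sqrt{-25 + j{\left(\left(O + 3\right)^{2},9 \right)}} = 431 \sqrt{-25 + \left(\left(7 + 3\right)^{2} - 5 \cdot 9^{2}\right)} = 431 \sqrt{-25 + \left(10^{2} - 405\right)} = 431 \sqrt{-25 + \left(100 - 405\right)} = 431 \sqrt{-25 - 305} = 431 \sqrt{-330} = 431 i \sqrt{330}$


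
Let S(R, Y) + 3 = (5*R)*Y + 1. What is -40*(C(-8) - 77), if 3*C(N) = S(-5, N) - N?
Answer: 1000/3 ≈ 333.33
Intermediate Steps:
S(R, Y) = -2 + 5*R*Y (S(R, Y) = -3 + ((5*R)*Y + 1) = -3 + (5*R*Y + 1) = -3 + (1 + 5*R*Y) = -2 + 5*R*Y)
C(N) = -⅔ - 26*N/3 (C(N) = ((-2 + 5*(-5)*N) - N)/3 = ((-2 - 25*N) - N)/3 = (-2 - 26*N)/3 = -⅔ - 26*N/3)
-40*(C(-8) - 77) = -40*((-⅔ - 26/3*(-8)) - 77) = -40*((-⅔ + 208/3) - 77) = -40*(206/3 - 77) = -40*(-25/3) = 1000/3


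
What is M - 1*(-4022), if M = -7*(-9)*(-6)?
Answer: 3644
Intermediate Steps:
M = -378 (M = 63*(-6) = -378)
M - 1*(-4022) = -378 - 1*(-4022) = -378 + 4022 = 3644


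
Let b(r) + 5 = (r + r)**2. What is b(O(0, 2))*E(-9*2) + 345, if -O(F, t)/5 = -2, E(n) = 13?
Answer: 5480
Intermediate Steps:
O(F, t) = 10 (O(F, t) = -5*(-2) = 10)
b(r) = -5 + 4*r**2 (b(r) = -5 + (r + r)**2 = -5 + (2*r)**2 = -5 + 4*r**2)
b(O(0, 2))*E(-9*2) + 345 = (-5 + 4*10**2)*13 + 345 = (-5 + 4*100)*13 + 345 = (-5 + 400)*13 + 345 = 395*13 + 345 = 5135 + 345 = 5480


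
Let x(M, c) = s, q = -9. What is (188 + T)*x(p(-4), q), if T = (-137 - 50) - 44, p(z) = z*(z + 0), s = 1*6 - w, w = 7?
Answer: 43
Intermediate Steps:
s = -1 (s = 1*6 - 1*7 = 6 - 7 = -1)
p(z) = z² (p(z) = z*z = z²)
x(M, c) = -1
T = -231 (T = -187 - 44 = -231)
(188 + T)*x(p(-4), q) = (188 - 231)*(-1) = -43*(-1) = 43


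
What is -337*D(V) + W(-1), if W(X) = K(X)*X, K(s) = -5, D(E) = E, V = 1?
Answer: -332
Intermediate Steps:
W(X) = -5*X
-337*D(V) + W(-1) = -337*1 - 5*(-1) = -337 + 5 = -332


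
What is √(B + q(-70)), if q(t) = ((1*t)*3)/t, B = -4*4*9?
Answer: I*√141 ≈ 11.874*I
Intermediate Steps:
B = -144 (B = -16*9 = -144)
q(t) = 3 (q(t) = (t*3)/t = (3*t)/t = 3)
√(B + q(-70)) = √(-144 + 3) = √(-141) = I*√141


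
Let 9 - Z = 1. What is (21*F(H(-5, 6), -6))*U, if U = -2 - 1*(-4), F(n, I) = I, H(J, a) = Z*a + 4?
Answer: -252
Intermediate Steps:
Z = 8 (Z = 9 - 1*1 = 9 - 1 = 8)
H(J, a) = 4 + 8*a (H(J, a) = 8*a + 4 = 4 + 8*a)
U = 2 (U = -2 + 4 = 2)
(21*F(H(-5, 6), -6))*U = (21*(-6))*2 = -126*2 = -252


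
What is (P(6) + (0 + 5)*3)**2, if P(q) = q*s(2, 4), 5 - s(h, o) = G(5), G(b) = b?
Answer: 225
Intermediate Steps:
s(h, o) = 0 (s(h, o) = 5 - 1*5 = 5 - 5 = 0)
P(q) = 0 (P(q) = q*0 = 0)
(P(6) + (0 + 5)*3)**2 = (0 + (0 + 5)*3)**2 = (0 + 5*3)**2 = (0 + 15)**2 = 15**2 = 225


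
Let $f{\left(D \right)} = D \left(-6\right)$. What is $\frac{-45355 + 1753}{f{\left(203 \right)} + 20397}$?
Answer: $- \frac{14534}{6393} \approx -2.2734$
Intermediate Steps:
$f{\left(D \right)} = - 6 D$
$\frac{-45355 + 1753}{f{\left(203 \right)} + 20397} = \frac{-45355 + 1753}{\left(-6\right) 203 + 20397} = - \frac{43602}{-1218 + 20397} = - \frac{43602}{19179} = \left(-43602\right) \frac{1}{19179} = - \frac{14534}{6393}$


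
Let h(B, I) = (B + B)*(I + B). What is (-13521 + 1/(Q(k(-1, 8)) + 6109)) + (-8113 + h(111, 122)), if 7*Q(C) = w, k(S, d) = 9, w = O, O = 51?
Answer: 1288358895/42814 ≈ 30092.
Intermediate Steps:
h(B, I) = 2*B*(B + I) (h(B, I) = (2*B)*(B + I) = 2*B*(B + I))
w = 51
Q(C) = 51/7 (Q(C) = (1/7)*51 = 51/7)
(-13521 + 1/(Q(k(-1, 8)) + 6109)) + (-8113 + h(111, 122)) = (-13521 + 1/(51/7 + 6109)) + (-8113 + 2*111*(111 + 122)) = (-13521 + 1/(42814/7)) + (-8113 + 2*111*233) = (-13521 + 7/42814) + (-8113 + 51726) = -578888087/42814 + 43613 = 1288358895/42814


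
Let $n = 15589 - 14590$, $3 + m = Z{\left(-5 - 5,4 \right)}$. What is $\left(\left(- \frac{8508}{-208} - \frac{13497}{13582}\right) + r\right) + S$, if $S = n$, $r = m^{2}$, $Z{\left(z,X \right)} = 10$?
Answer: $\frac{384175871}{353132} \approx 1087.9$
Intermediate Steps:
$m = 7$ ($m = -3 + 10 = 7$)
$r = 49$ ($r = 7^{2} = 49$)
$n = 999$ ($n = 15589 - 14590 = 999$)
$S = 999$
$\left(\left(- \frac{8508}{-208} - \frac{13497}{13582}\right) + r\right) + S = \left(\left(- \frac{8508}{-208} - \frac{13497}{13582}\right) + 49\right) + 999 = \left(\left(\left(-8508\right) \left(- \frac{1}{208}\right) - \frac{13497}{13582}\right) + 49\right) + 999 = \left(\left(\frac{2127}{52} - \frac{13497}{13582}\right) + 49\right) + 999 = \left(\frac{14093535}{353132} + 49\right) + 999 = \frac{31397003}{353132} + 999 = \frac{384175871}{353132}$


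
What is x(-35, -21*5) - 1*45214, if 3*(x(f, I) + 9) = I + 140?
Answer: -135634/3 ≈ -45211.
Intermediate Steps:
x(f, I) = 113/3 + I/3 (x(f, I) = -9 + (I + 140)/3 = -9 + (140 + I)/3 = -9 + (140/3 + I/3) = 113/3 + I/3)
x(-35, -21*5) - 1*45214 = (113/3 + (-21*5)/3) - 1*45214 = (113/3 + (1/3)*(-105)) - 45214 = (113/3 - 35) - 45214 = 8/3 - 45214 = -135634/3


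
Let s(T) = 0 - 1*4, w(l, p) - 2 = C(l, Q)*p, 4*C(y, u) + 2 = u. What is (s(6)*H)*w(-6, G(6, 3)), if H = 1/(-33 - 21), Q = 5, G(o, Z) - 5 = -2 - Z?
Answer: 4/27 ≈ 0.14815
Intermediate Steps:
G(o, Z) = 3 - Z (G(o, Z) = 5 + (-2 - Z) = 3 - Z)
C(y, u) = -1/2 + u/4
w(l, p) = 2 + 3*p/4 (w(l, p) = 2 + (-1/2 + (1/4)*5)*p = 2 + (-1/2 + 5/4)*p = 2 + 3*p/4)
H = -1/54 (H = 1/(-54) = -1/54 ≈ -0.018519)
s(T) = -4 (s(T) = 0 - 4 = -4)
(s(6)*H)*w(-6, G(6, 3)) = (-4*(-1/54))*(2 + 3*(3 - 1*3)/4) = 2*(2 + 3*(3 - 3)/4)/27 = 2*(2 + (3/4)*0)/27 = 2*(2 + 0)/27 = (2/27)*2 = 4/27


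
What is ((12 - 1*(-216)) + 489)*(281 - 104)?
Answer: 126909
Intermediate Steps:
((12 - 1*(-216)) + 489)*(281 - 104) = ((12 + 216) + 489)*177 = (228 + 489)*177 = 717*177 = 126909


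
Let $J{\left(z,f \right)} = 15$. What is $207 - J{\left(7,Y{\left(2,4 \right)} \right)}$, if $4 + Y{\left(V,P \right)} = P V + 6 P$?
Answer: $192$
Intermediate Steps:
$Y{\left(V,P \right)} = -4 + 6 P + P V$ ($Y{\left(V,P \right)} = -4 + \left(P V + 6 P\right) = -4 + \left(6 P + P V\right) = -4 + 6 P + P V$)
$207 - J{\left(7,Y{\left(2,4 \right)} \right)} = 207 - 15 = 192$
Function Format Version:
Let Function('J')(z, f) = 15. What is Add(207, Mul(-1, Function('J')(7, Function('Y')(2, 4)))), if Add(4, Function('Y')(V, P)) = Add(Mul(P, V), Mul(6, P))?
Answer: 192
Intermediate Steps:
Function('Y')(V, P) = Add(-4, Mul(6, P), Mul(P, V)) (Function('Y')(V, P) = Add(-4, Add(Mul(P, V), Mul(6, P))) = Add(-4, Add(Mul(6, P), Mul(P, V))) = Add(-4, Mul(6, P), Mul(P, V)))
Add(207, Mul(-1, Function('J')(7, Function('Y')(2, 4)))) = Add(207, Mul(-1, 15)) = Add(207, -15) = 192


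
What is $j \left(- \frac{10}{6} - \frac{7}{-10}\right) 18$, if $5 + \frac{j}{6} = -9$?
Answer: $\frac{7308}{5} \approx 1461.6$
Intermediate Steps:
$j = -84$ ($j = -30 + 6 \left(-9\right) = -30 - 54 = -84$)
$j \left(- \frac{10}{6} - \frac{7}{-10}\right) 18 = - 84 \left(- \frac{10}{6} - \frac{7}{-10}\right) 18 = - 84 \left(\left(-10\right) \frac{1}{6} - - \frac{7}{10}\right) 18 = - 84 \left(- \frac{5}{3} + \frac{7}{10}\right) 18 = \left(-84\right) \left(- \frac{29}{30}\right) 18 = \frac{406}{5} \cdot 18 = \frac{7308}{5}$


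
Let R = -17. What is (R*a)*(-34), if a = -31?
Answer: -17918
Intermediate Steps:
(R*a)*(-34) = -17*(-31)*(-34) = 527*(-34) = -17918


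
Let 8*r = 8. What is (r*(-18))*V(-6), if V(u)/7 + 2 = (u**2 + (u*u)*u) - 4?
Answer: 23436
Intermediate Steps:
V(u) = -42 + 7*u**2 + 7*u**3 (V(u) = -14 + 7*((u**2 + (u*u)*u) - 4) = -14 + 7*((u**2 + u**2*u) - 4) = -14 + 7*((u**2 + u**3) - 4) = -14 + 7*(-4 + u**2 + u**3) = -14 + (-28 + 7*u**2 + 7*u**3) = -42 + 7*u**2 + 7*u**3)
r = 1 (r = (1/8)*8 = 1)
(r*(-18))*V(-6) = (1*(-18))*(-42 + 7*(-6)**2 + 7*(-6)**3) = -18*(-42 + 7*36 + 7*(-216)) = -18*(-42 + 252 - 1512) = -18*(-1302) = 23436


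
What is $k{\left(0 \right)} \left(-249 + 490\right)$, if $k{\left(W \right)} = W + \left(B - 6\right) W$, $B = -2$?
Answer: $0$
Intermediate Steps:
$k{\left(W \right)} = - 7 W$ ($k{\left(W \right)} = W + \left(-2 - 6\right) W = W - 8 W = - 7 W$)
$k{\left(0 \right)} \left(-249 + 490\right) = \left(-7\right) 0 \left(-249 + 490\right) = 0 \cdot 241 = 0$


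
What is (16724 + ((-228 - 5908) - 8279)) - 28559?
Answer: -26250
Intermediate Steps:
(16724 + ((-228 - 5908) - 8279)) - 28559 = (16724 + (-6136 - 8279)) - 28559 = (16724 - 14415) - 28559 = 2309 - 28559 = -26250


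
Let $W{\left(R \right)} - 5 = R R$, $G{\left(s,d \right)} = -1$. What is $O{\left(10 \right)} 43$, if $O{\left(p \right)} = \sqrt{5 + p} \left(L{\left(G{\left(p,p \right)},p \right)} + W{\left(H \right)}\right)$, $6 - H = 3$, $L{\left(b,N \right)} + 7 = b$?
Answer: $258 \sqrt{15} \approx 999.23$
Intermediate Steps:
$L{\left(b,N \right)} = -7 + b$
$H = 3$ ($H = 6 - 3 = 3$)
$W{\left(R \right)} = 5 + R^{2}$ ($W{\left(R \right)} = 5 + R R = 5 + R^{2}$)
$O{\left(p \right)} = 6 \sqrt{5 + p}$ ($O{\left(p \right)} = \sqrt{5 + p} \left(\left(-7 - 1\right) + \left(5 + 3^{2}\right)\right) = \sqrt{5 + p} \left(-8 + \left(5 + 9\right)\right) = \sqrt{5 + p} \left(-8 + 14\right) = \sqrt{5 + p} 6 = 6 \sqrt{5 + p}$)
$O{\left(10 \right)} 43 = 6 \sqrt{5 + 10} \cdot 43 = 6 \sqrt{15} \cdot 43 = 258 \sqrt{15}$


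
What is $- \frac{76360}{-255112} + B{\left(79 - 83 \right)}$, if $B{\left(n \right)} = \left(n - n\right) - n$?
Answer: $\frac{137101}{31889} \approx 4.2993$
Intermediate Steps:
$B{\left(n \right)} = - n$ ($B{\left(n \right)} = 0 - n = - n$)
$- \frac{76360}{-255112} + B{\left(79 - 83 \right)} = - \frac{76360}{-255112} - \left(79 - 83\right) = \left(-76360\right) \left(- \frac{1}{255112}\right) - -4 = \frac{9545}{31889} + 4 = \frac{137101}{31889}$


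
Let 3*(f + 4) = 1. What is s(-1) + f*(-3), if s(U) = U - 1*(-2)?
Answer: 12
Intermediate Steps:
f = -11/3 (f = -4 + (⅓)*1 = -4 + ⅓ = -11/3 ≈ -3.6667)
s(U) = 2 + U (s(U) = U + 2 = 2 + U)
s(-1) + f*(-3) = (2 - 1) - 11/3*(-3) = 1 + 11 = 12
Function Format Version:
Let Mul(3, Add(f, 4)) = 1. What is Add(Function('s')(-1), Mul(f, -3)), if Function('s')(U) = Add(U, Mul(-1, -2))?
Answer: 12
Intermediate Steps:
f = Rational(-11, 3) (f = Add(-4, Mul(Rational(1, 3), 1)) = Add(-4, Rational(1, 3)) = Rational(-11, 3) ≈ -3.6667)
Function('s')(U) = Add(2, U) (Function('s')(U) = Add(U, 2) = Add(2, U))
Add(Function('s')(-1), Mul(f, -3)) = Add(Add(2, -1), Mul(Rational(-11, 3), -3)) = Add(1, 11) = 12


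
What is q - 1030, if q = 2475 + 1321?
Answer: 2766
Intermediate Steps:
q = 3796
q - 1030 = 3796 - 1030 = 2766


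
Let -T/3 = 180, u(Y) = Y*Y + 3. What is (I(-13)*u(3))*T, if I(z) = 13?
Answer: -84240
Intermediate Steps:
u(Y) = 3 + Y² (u(Y) = Y² + 3 = 3 + Y²)
T = -540 (T = -3*180 = -540)
(I(-13)*u(3))*T = (13*(3 + 3²))*(-540) = (13*(3 + 9))*(-540) = (13*12)*(-540) = 156*(-540) = -84240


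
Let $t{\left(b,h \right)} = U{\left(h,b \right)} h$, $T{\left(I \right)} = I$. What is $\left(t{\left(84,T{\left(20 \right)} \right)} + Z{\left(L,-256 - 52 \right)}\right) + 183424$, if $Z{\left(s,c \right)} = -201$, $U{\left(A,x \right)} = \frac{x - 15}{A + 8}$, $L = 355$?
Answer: $\frac{1282906}{7} \approx 1.8327 \cdot 10^{5}$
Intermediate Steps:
$U{\left(A,x \right)} = \frac{-15 + x}{8 + A}$
$t{\left(b,h \right)} = \frac{h \left(-15 + b\right)}{8 + h}$ ($t{\left(b,h \right)} = \frac{-15 + b}{8 + h} h = \frac{h \left(-15 + b\right)}{8 + h}$)
$\left(t{\left(84,T{\left(20 \right)} \right)} + Z{\left(L,-256 - 52 \right)}\right) + 183424 = \left(\frac{20 \left(-15 + 84\right)}{8 + 20} - 201\right) + 183424 = \left(20 \cdot \frac{1}{28} \cdot 69 - 201\right) + 183424 = \left(\frac{345}{7} - 201\right) + 183424 = - \frac{1062}{7} + 183424 = \frac{1282906}{7}$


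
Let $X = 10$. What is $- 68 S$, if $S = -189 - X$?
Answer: $13532$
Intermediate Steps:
$S = -199$ ($S = -189 - 10 = -199$)
$- 68 S = \left(-68\right) \left(-199\right) = 13532$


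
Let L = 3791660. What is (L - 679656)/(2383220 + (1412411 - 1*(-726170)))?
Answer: 3112004/4521801 ≈ 0.68822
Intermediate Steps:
(L - 679656)/(2383220 + (1412411 - 1*(-726170))) = (3791660 - 679656)/(2383220 + (1412411 - 1*(-726170))) = 3112004/(2383220 + (1412411 + 726170)) = 3112004/(2383220 + 2138581) = 3112004/4521801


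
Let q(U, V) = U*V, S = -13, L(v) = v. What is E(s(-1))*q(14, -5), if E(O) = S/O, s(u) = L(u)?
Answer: -910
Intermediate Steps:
s(u) = u
E(O) = -13/O
E(s(-1))*q(14, -5) = (-13/(-1))*(14*(-5)) = -13*(-1)*(-70) = 13*(-70) = -910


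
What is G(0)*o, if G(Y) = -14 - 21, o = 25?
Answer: -875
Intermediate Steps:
G(Y) = -35
G(0)*o = -35*25 = -875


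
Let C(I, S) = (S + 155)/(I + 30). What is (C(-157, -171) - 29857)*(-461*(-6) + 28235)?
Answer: -117550304823/127 ≈ -9.2559e+8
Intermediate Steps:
C(I, S) = (155 + S)/(30 + I)
(C(-157, -171) - 29857)*(-461*(-6) + 28235) = ((155 - 171)/(30 - 157) - 29857)*(-461*(-6) + 28235) = (-16/(-127) - 29857)*(2766 + 28235) = (-1/127*(-16) - 29857)*31001 = (16/127 - 29857)*31001 = -3791823/127*31001 = -117550304823/127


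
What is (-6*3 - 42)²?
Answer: 3600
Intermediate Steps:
(-6*3 - 42)² = (-18 - 42)² = (-60)² = 3600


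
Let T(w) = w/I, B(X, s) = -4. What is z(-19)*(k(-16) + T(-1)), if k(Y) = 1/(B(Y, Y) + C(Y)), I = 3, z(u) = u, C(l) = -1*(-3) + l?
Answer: 380/51 ≈ 7.4510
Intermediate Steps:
C(l) = 3 + l
T(w) = w/3
k(Y) = 1/(-1 + Y) (k(Y) = 1/(-4 + (3 + Y)) = 1/(-1 + Y))
z(-19)*(k(-16) + T(-1)) = -19*(1/(-1 - 16) + (⅓)*(-1)) = -19*(1/(-17) - ⅓) = -19*(-1/17 - ⅓) = -19*(-20/51) = 380/51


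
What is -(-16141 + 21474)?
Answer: -5333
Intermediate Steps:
-(-16141 + 21474) = -1*5333 = -5333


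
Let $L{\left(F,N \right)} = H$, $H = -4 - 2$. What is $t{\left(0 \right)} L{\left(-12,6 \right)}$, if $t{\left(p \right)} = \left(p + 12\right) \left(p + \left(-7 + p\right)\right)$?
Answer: $504$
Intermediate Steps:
$t{\left(p \right)} = \left(-7 + 2 p\right) \left(12 + p\right)$ ($t{\left(p \right)} = \left(12 + p\right) \left(-7 + 2 p\right) = \left(-7 + 2 p\right) \left(12 + p\right)$)
$H = -6$ ($H = -4 - 2 = -6$)
$L{\left(F,N \right)} = -6$
$t{\left(0 \right)} L{\left(-12,6 \right)} = \left(-84 + 2 \cdot 0^{2} + 17 \cdot 0\right) \left(-6\right) = \left(-84 + 2 \cdot 0 + 0\right) \left(-6\right) = \left(-84 + 0 + 0\right) \left(-6\right) = \left(-84\right) \left(-6\right) = 504$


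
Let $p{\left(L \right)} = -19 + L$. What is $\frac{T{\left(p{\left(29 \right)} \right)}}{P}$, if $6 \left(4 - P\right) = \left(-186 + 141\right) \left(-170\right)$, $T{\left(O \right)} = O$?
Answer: $- \frac{10}{1271} \approx -0.0078678$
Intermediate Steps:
$P = -1271$ ($P = 4 - \frac{\left(-186 + 141\right) \left(-170\right)}{6} = 4 - \frac{\left(-45\right) \left(-170\right)}{6} = 4 - 1275 = -1271$)
$\frac{T{\left(p{\left(29 \right)} \right)}}{P} = \frac{-19 + 29}{-1271} = 10 \left(- \frac{1}{1271}\right) = - \frac{10}{1271}$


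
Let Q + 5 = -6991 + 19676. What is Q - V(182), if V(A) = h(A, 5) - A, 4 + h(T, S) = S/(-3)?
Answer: 38603/3 ≈ 12868.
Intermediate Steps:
h(T, S) = -4 - S/3 (h(T, S) = -4 + S/(-3) = -4 + S*(-1/3) = -4 - S/3)
Q = 12680 (Q = -5 + (-6991 + 19676) = -5 + 12685 = 12680)
V(A) = -17/3 - A (V(A) = (-4 - 1/3*5) - A = (-4 - 5/3) - A = -17/3 - A)
Q - V(182) = 12680 - (-17/3 - 1*182) = 12680 - (-17/3 - 182) = 12680 - 1*(-563/3) = 12680 + 563/3 = 38603/3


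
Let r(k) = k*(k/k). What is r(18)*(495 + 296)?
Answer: 14238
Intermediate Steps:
r(k) = k (r(k) = k*1 = k)
r(18)*(495 + 296) = 18*(495 + 296) = 18*791 = 14238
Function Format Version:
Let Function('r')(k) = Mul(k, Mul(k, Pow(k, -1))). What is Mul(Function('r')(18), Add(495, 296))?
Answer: 14238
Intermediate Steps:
Function('r')(k) = k (Function('r')(k) = Mul(k, 1) = k)
Mul(Function('r')(18), Add(495, 296)) = Mul(18, Add(495, 296)) = Mul(18, 791) = 14238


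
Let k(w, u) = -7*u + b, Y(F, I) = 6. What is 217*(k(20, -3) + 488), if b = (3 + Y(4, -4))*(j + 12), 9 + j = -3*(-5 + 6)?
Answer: 110453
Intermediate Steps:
j = -12 (j = -9 - 3*(-5 + 6) = -9 - 3*1 = -9 - 3 = -12)
b = 0 (b = (3 + 6)*(-12 + 12) = 9*0 = 0)
k(w, u) = -7*u (k(w, u) = -7*u + 0 = -7*u)
217*(k(20, -3) + 488) = 217*(-7*(-3) + 488) = 217*(21 + 488) = 217*509 = 110453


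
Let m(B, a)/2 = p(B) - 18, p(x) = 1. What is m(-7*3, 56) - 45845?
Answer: -45879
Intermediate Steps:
m(B, a) = -34 (m(B, a) = 2*(1 - 18) = 2*(-17) = -34)
m(-7*3, 56) - 45845 = -34 - 45845 = -45879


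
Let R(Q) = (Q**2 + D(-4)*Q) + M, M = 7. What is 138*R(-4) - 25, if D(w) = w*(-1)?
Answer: 941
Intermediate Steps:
D(w) = -w
R(Q) = 7 + Q**2 + 4*Q (R(Q) = (Q**2 + (-1*(-4))*Q) + 7 = (Q**2 + 4*Q) + 7 = 7 + Q**2 + 4*Q)
138*R(-4) - 25 = 138*(7 + (-4)**2 + 4*(-4)) - 25 = 138*(7 + 16 - 16) - 25 = 138*7 - 25 = 966 - 25 = 941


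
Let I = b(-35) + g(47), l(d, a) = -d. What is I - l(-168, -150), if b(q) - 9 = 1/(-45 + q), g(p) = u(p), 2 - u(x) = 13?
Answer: -13601/80 ≈ -170.01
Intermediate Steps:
u(x) = -11 (u(x) = 2 - 1*13 = 2 - 13 = -11)
g(p) = -11
b(q) = 9 + 1/(-45 + q)
I = -161/80 (I = (-404 + 9*(-35))/(-45 - 35) - 11 = (-404 - 315)/(-80) - 11 = -1/80*(-719) - 11 = 719/80 - 11 = -161/80 ≈ -2.0125)
I - l(-168, -150) = -161/80 - (-1)*(-168) = -161/80 - 1*168 = -161/80 - 168 = -13601/80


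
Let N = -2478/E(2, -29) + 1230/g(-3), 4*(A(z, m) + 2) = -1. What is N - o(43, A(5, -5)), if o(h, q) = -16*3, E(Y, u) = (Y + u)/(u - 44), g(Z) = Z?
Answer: -63556/9 ≈ -7061.8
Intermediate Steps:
A(z, m) = -9/4 (A(z, m) = -2 + (¼)*(-1) = -2 - ¼ = -9/4)
E(Y, u) = (Y + u)/(-44 + u)
o(h, q) = -48
N = -63988/9 (N = -2478*(-44 - 29)/(2 - 29) + 1230/(-3) = -2478/(-27/(-73)) + 1230*(-⅓) = -2478/((-1/73*(-27))) - 410 = -2478/27/73 - 410 = -2478*73/27 - 410 = -60298/9 - 410 = -63988/9 ≈ -7109.8)
N - o(43, A(5, -5)) = -63988/9 - 1*(-48) = -63988/9 + 48 = -63556/9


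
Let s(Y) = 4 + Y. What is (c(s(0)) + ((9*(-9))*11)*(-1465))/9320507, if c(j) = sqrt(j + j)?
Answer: 1305315/9320507 + 2*sqrt(2)/9320507 ≈ 0.14005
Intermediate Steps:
c(j) = sqrt(2)*sqrt(j) (c(j) = sqrt(2*j) = sqrt(2)*sqrt(j))
(c(s(0)) + ((9*(-9))*11)*(-1465))/9320507 = (sqrt(2)*sqrt(4 + 0) + ((9*(-9))*11)*(-1465))/9320507 = (sqrt(2)*sqrt(4) - 81*11*(-1465))*(1/9320507) = (sqrt(2)*2 - 891*(-1465))*(1/9320507) = (2*sqrt(2) + 1305315)*(1/9320507) = (1305315 + 2*sqrt(2))*(1/9320507) = 1305315/9320507 + 2*sqrt(2)/9320507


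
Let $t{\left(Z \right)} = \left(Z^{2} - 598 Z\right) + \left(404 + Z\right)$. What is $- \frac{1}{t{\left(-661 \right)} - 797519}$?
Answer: $- \frac{1}{34423} \approx -2.905 \cdot 10^{-5}$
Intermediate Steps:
$t{\left(Z \right)} = 404 + Z^{2} - 597 Z$
$- \frac{1}{t{\left(-661 \right)} - 797519} = - \frac{1}{\left(404 + \left(-661\right)^{2} - -394617\right) - 797519} = - \frac{1}{\left(404 + 436921 + 394617\right) - 797519} = - \frac{1}{831942 - 797519} = - \frac{1}{34423}$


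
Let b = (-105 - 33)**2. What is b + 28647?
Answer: 47691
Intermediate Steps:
b = 19044 (b = (-138)**2 = 19044)
b + 28647 = 19044 + 28647 = 47691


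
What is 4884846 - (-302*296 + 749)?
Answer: 4973489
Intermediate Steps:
4884846 - (-302*296 + 749) = 4884846 - (-89392 + 749) = 4884846 - 1*(-88643) = 4884846 + 88643 = 4973489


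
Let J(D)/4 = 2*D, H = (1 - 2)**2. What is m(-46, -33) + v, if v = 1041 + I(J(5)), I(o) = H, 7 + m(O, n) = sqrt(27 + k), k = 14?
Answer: 1035 + sqrt(41) ≈ 1041.4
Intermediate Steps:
H = 1 (H = (-1)**2 = 1)
m(O, n) = -7 + sqrt(41) (m(O, n) = -7 + sqrt(27 + 14) = -7 + sqrt(41))
J(D) = 8*D (J(D) = 4*(2*D) = 8*D)
I(o) = 1
v = 1042 (v = 1041 + 1 = 1042)
m(-46, -33) + v = (-7 + sqrt(41)) + 1042 = 1035 + sqrt(41)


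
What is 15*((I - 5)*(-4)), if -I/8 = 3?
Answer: 1740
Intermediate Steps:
I = -24 (I = -8*3 = -24)
15*((I - 5)*(-4)) = 15*((-24 - 5)*(-4)) = 15*(-29*(-4)) = 15*116 = 1740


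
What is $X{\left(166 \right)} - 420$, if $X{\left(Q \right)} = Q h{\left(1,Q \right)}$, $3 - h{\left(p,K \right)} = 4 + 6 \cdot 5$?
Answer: $-5566$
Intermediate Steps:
$h{\left(p,K \right)} = -31$ ($h{\left(p,K \right)} = 3 - \left(4 + 6 \cdot 5\right) = 3 - \left(4 + 30\right) = 3 - 34 = -31$)
$X{\left(Q \right)} = - 31 Q$ ($X{\left(Q \right)} = Q \left(-31\right) = - 31 Q$)
$X{\left(166 \right)} - 420 = \left(-31\right) 166 - 420 = -5146 - 420 = -5566$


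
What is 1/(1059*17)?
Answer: 1/18003 ≈ 5.5546e-5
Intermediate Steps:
1/(1059*17) = 1/18003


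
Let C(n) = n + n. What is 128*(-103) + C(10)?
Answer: -13164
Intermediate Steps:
C(n) = 2*n
128*(-103) + C(10) = 128*(-103) + 2*10 = -13184 + 20 = -13164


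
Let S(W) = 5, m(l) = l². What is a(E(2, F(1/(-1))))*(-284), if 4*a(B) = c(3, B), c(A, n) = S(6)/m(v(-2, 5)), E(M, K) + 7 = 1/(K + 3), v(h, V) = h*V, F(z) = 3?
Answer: -71/20 ≈ -3.5500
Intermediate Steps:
v(h, V) = V*h
E(M, K) = -7 + 1/(3 + K) (E(M, K) = -7 + 1/(K + 3) = -7 + 1/(3 + K))
c(A, n) = 1/20 (c(A, n) = 5/((5*(-2))²) = 5/((-10)²) = 5/100 = 5*(1/100) = 1/20)
a(B) = 1/80 (a(B) = (¼)*(1/20) = 1/80)
a(E(2, F(1/(-1))))*(-284) = (1/80)*(-284) = -71/20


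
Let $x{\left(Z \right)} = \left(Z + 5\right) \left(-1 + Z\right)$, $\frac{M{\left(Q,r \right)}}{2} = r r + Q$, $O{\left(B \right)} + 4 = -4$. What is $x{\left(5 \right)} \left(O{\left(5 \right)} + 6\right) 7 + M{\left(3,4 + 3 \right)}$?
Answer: $-456$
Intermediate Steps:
$O{\left(B \right)} = -8$ ($O{\left(B \right)} = -4 - 4 = -8$)
$M{\left(Q,r \right)} = 2 Q + 2 r^{2}$ ($M{\left(Q,r \right)} = 2 \left(r r + Q\right) = 2 \left(r^{2} + Q\right) = 2 \left(Q + r^{2}\right) = 2 Q + 2 r^{2}$)
$x{\left(Z \right)} = \left(-1 + Z\right) \left(5 + Z\right)$ ($x{\left(Z \right)} = \left(5 + Z\right) \left(-1 + Z\right) = \left(-1 + Z\right) \left(5 + Z\right)$)
$x{\left(5 \right)} \left(O{\left(5 \right)} + 6\right) 7 + M{\left(3,4 + 3 \right)} = \left(-5 + 5^{2} + 4 \cdot 5\right) \left(-8 + 6\right) 7 + \left(2 \cdot 3 + 2 \left(4 + 3\right)^{2}\right) = \left(-5 + 25 + 20\right) \left(\left(-2\right) 7\right) + \left(6 + 2 \cdot 7^{2}\right) = 40 \left(-14\right) + \left(6 + 2 \cdot 49\right) = -560 + \left(6 + 98\right) = -560 + 104 = -456$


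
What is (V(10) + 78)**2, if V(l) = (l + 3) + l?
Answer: 10201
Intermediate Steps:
V(l) = 3 + 2*l (V(l) = (3 + l) + l = 3 + 2*l)
(V(10) + 78)**2 = ((3 + 2*10) + 78)**2 = ((3 + 20) + 78)**2 = (23 + 78)**2 = 101**2 = 10201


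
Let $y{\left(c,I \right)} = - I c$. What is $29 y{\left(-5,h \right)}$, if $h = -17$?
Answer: $-2465$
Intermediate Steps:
$y{\left(c,I \right)} = - I c$
$29 y{\left(-5,h \right)} = 29 \left(\left(-1\right) \left(-17\right) \left(-5\right)\right) = 29 \left(-85\right) = -2465$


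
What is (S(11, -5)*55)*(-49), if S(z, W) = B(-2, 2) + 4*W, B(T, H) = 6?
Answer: 37730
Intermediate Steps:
S(z, W) = 6 + 4*W
(S(11, -5)*55)*(-49) = ((6 + 4*(-5))*55)*(-49) = ((6 - 20)*55)*(-49) = -14*55*(-49) = -770*(-49) = 37730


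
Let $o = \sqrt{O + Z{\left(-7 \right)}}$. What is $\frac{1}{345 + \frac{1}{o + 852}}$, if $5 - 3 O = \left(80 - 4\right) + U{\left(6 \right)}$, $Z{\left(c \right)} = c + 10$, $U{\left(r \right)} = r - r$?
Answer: $\frac{250444862}{86403771331} + \frac{i \sqrt{186}}{259211313993} \approx 0.0028985 + 5.2614 \cdot 10^{-11} i$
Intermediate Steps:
$U{\left(r \right)} = 0$
$Z{\left(c \right)} = 10 + c$
$O = - \frac{71}{3}$ ($O = \frac{5}{3} - \frac{\left(80 - 4\right) + 0}{3} = \frac{5}{3} - \frac{76 + 0}{3} = \frac{5}{3} - \frac{76}{3} = - \frac{71}{3} \approx -23.667$)
$o = \frac{i \sqrt{186}}{3}$ ($o = \sqrt{- \frac{71}{3} + \left(10 - 7\right)} = \sqrt{- \frac{71}{3} + 3} = \sqrt{- \frac{62}{3}} = \frac{i \sqrt{186}}{3} \approx 4.5461 i$)
$\frac{1}{345 + \frac{1}{o + 852}} = \frac{1}{345 + \frac{1}{\frac{i \sqrt{186}}{3} + 852}} = \frac{1}{345 + \frac{1}{852 + \frac{i \sqrt{186}}{3}}}$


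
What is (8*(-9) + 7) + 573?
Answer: 508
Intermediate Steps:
(8*(-9) + 7) + 573 = (-72 + 7) + 573 = -65 + 573 = 508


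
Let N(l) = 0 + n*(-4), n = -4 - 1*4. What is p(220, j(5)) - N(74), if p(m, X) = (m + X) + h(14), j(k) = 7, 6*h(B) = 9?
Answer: 393/2 ≈ 196.50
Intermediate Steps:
h(B) = 3/2 (h(B) = (⅙)*9 = 3/2)
n = -8 (n = -4 - 4 = -8)
p(m, X) = 3/2 + X + m (p(m, X) = (m + X) + 3/2 = (X + m) + 3/2 = 3/2 + X + m)
N(l) = 32 (N(l) = 0 - 8*(-4) = 0 + 32 = 32)
p(220, j(5)) - N(74) = (3/2 + 7 + 220) - 1*32 = 457/2 - 32 = 393/2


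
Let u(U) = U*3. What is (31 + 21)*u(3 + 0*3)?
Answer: 468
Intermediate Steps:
u(U) = 3*U
(31 + 21)*u(3 + 0*3) = (31 + 21)*(3*(3 + 0*3)) = 52*(3*(3 + 0)) = 52*(3*3) = 52*9 = 468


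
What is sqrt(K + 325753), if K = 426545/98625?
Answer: sqrt(5069769391626)/3945 ≈ 570.75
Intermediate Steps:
K = 85309/19725 (K = 426545*(1/98625) = 85309/19725 ≈ 4.3249)
sqrt(K + 325753) = sqrt(85309/19725 + 325753) = sqrt(6425563234/19725) = sqrt(5069769391626)/3945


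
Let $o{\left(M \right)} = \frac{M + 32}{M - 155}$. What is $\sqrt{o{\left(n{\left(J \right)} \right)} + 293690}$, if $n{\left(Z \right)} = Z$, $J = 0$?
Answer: $\frac{\sqrt{7055897290}}{155} \approx 541.93$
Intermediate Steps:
$o{\left(M \right)} = \frac{32 + M}{-155 + M}$
$\sqrt{o{\left(n{\left(J \right)} \right)} + 293690} = \sqrt{\frac{32 + 0}{-155 + 0} + 293690} = \sqrt{\frac{1}{-155} \cdot 32 + 293690} = \sqrt{\left(- \frac{1}{155}\right) 32 + 293690} = \sqrt{- \frac{32}{155} + 293690} = \sqrt{\frac{45521918}{155}} = \frac{\sqrt{7055897290}}{155}$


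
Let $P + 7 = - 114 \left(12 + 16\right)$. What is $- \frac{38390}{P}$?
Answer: $\frac{38390}{3199} \approx 12.001$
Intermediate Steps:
$P = -3199$ ($P = -7 - 114 \left(12 + 16\right) = -7 - 3192 = -3199$)
$- \frac{38390}{P} = - \frac{38390}{-3199} = \left(-38390\right) \left(- \frac{1}{3199}\right) = \frac{38390}{3199}$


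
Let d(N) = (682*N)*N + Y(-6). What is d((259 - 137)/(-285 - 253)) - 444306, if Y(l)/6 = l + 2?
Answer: -32149625408/72361 ≈ -4.4430e+5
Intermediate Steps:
Y(l) = 12 + 6*l (Y(l) = 6*(l + 2) = 6*(2 + l) = 12 + 6*l)
d(N) = -24 + 682*N² (d(N) = (682*N)*N + (12 + 6*(-6)) = 682*N² + (12 - 36) = 682*N² - 24 = -24 + 682*N²)
d((259 - 137)/(-285 - 253)) - 444306 = (-24 + 682*((259 - 137)/(-285 - 253))²) - 444306 = (-24 + 682*(122/(-538))²) - 444306 = (-24 + 682*(122*(-1/538))²) - 444306 = (-24 + 682*(-61/269)²) - 444306 = (-24 + 682*(3721/72361)) - 444306 = (-24 + 2537722/72361) - 444306 = 801058/72361 - 444306 = -32149625408/72361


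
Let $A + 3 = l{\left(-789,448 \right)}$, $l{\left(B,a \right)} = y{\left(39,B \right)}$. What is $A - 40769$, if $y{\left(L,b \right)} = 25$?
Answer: $-40747$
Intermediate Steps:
$l{\left(B,a \right)} = 25$
$A = 22$ ($A = -3 + 25 = 22$)
$A - 40769 = 22 - 40769 = -40747$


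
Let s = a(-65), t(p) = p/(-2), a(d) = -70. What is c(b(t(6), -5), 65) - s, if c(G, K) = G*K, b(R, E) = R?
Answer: -125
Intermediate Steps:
t(p) = -p/2 (t(p) = p*(-½) = -p/2)
s = -70
c(b(t(6), -5), 65) - s = -½*6*65 - 1*(-70) = -3*65 + 70 = -195 + 70 = -125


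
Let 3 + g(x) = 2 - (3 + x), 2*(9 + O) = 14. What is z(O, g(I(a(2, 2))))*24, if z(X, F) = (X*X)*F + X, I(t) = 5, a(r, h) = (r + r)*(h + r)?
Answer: -912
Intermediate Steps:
O = -2 (O = -9 + (1/2)*14 = -9 + 7 = -2)
a(r, h) = 2*r*(h + r) (a(r, h) = (2*r)*(h + r) = 2*r*(h + r))
g(x) = -4 - x (g(x) = -3 + (2 - (3 + x)) = -3 + (2 + (-3 - x)) = -3 + (-1 - x) = -4 - x)
z(X, F) = X + F*X**2 (z(X, F) = X**2*F + X = F*X**2 + X = X + F*X**2)
z(O, g(I(a(2, 2))))*24 = -2*(1 + (-4 - 1*5)*(-2))*24 = -2*(1 + (-4 - 5)*(-2))*24 = -2*(1 - 9*(-2))*24 = -2*(1 + 18)*24 = -2*19*24 = -38*24 = -912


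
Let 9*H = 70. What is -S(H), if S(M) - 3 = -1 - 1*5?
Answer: 3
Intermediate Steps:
H = 70/9 (H = (⅑)*70 = 70/9 ≈ 7.7778)
S(M) = -3 (S(M) = 3 + (-1 - 1*5) = 3 + (-1 - 5) = 3 - 6 = -3)
-S(H) = -1*(-3) = 3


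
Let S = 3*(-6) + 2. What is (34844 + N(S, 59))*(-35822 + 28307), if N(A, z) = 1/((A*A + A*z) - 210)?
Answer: -235143681165/898 ≈ -2.6185e+8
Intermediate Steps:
S = -16 (S = -18 + 2 = -16)
N(A, z) = 1/(-210 + A² + A*z) (N(A, z) = 1/((A² + A*z) - 210) = 1/(-210 + A² + A*z))
(34844 + N(S, 59))*(-35822 + 28307) = (34844 + 1/(-210 + (-16)² - 16*59))*(-35822 + 28307) = (34844 + 1/(-210 + 256 - 944))*(-7515) = (34844 + 1/(-898))*(-7515) = (34844 - 1/898)*(-7515) = (31289911/898)*(-7515) = -235143681165/898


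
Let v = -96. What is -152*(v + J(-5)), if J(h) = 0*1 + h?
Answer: 15352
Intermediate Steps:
J(h) = h (J(h) = 0 + h = h)
-152*(v + J(-5)) = -152*(-96 - 5) = -152*(-101) = 15352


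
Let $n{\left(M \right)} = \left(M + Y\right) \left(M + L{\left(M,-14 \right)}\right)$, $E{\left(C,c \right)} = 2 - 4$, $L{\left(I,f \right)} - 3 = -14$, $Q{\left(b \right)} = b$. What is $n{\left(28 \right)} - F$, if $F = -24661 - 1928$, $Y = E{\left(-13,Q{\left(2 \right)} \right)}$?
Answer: $27031$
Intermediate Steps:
$L{\left(I,f \right)} = -11$ ($L{\left(I,f \right)} = 3 - 14 = -11$)
$E{\left(C,c \right)} = -2$ ($E{\left(C,c \right)} = 2 - 4 = -2$)
$Y = -2$
$n{\left(M \right)} = \left(-11 + M\right) \left(-2 + M\right)$ ($n{\left(M \right)} = \left(M - 2\right) \left(M - 11\right) = \left(-2 + M\right) \left(-11 + M\right) = \left(-11 + M\right) \left(-2 + M\right)$)
$F = -26589$
$n{\left(28 \right)} - F = \left(22 + 28^{2} - 364\right) - -26589 = \left(22 + 784 - 364\right) + 26589 = 442 + 26589 = 27031$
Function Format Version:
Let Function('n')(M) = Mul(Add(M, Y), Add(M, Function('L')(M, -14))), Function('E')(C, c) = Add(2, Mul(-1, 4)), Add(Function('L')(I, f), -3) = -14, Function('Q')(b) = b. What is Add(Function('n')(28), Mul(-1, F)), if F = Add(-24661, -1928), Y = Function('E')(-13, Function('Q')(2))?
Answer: 27031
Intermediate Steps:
Function('L')(I, f) = -11 (Function('L')(I, f) = Add(3, -14) = -11)
Function('E')(C, c) = -2 (Function('E')(C, c) = Add(2, -4) = -2)
Y = -2
Function('n')(M) = Mul(Add(-11, M), Add(-2, M)) (Function('n')(M) = Mul(Add(M, -2), Add(M, -11)) = Mul(Add(-2, M), Add(-11, M)) = Mul(Add(-11, M), Add(-2, M)))
F = -26589
Add(Function('n')(28), Mul(-1, F)) = Add(Add(22, Pow(28, 2), Mul(-13, 28)), Mul(-1, -26589)) = Add(Add(22, 784, -364), 26589) = Add(442, 26589) = 27031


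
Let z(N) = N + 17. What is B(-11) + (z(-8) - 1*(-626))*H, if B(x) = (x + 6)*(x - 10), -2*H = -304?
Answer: 96625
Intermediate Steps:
H = 152 (H = -1/2*(-304) = 152)
B(x) = (-10 + x)*(6 + x) (B(x) = (6 + x)*(-10 + x) = (-10 + x)*(6 + x))
z(N) = 17 + N
B(-11) + (z(-8) - 1*(-626))*H = (-60 + (-11)**2 - 4*(-11)) + ((17 - 8) - 1*(-626))*152 = (-60 + 121 + 44) + (9 + 626)*152 = 105 + 635*152 = 105 + 96520 = 96625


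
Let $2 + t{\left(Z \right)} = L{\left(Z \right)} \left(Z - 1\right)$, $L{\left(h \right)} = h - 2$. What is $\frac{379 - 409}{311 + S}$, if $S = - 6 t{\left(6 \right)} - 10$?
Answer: $- \frac{30}{193} \approx -0.15544$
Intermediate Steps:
$L{\left(h \right)} = -2 + h$
$t{\left(Z \right)} = -2 + \left(-1 + Z\right) \left(-2 + Z\right)$ ($t{\left(Z \right)} = -2 + \left(-2 + Z\right) \left(Z - 1\right) = -2 + \left(-2 + Z\right) \left(-1 + Z\right) = -2 + \left(-1 + Z\right) \left(-2 + Z\right)$)
$S = -118$ ($S = - 6 \cdot 6 \left(-3 + 6\right) - 10 = - 6 \cdot 6 \cdot 3 - 10 = \left(-6\right) 18 - 10 = -108 - 10 = -118$)
$\frac{379 - 409}{311 + S} = \frac{379 - 409}{311 - 118} = - \frac{30}{193}$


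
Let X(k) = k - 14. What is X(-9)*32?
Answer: -736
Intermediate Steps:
X(k) = -14 + k
X(-9)*32 = (-14 - 9)*32 = -23*32 = -736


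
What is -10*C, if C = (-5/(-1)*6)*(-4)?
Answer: 1200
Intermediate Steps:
C = -120 (C = (-5*(-1)*6)*(-4) = (5*6)*(-4) = 30*(-4) = -120)
-10*C = -10*(-120) = 1200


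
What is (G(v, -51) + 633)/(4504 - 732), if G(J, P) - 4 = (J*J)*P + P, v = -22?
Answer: -12049/1886 ≈ -6.3887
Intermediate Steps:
G(J, P) = 4 + P + P*J² (G(J, P) = 4 + ((J*J)*P + P) = 4 + (J²*P + P) = 4 + (P*J² + P) = 4 + (P + P*J²) = 4 + P + P*J²)
(G(v, -51) + 633)/(4504 - 732) = ((4 - 51 - 51*(-22)²) + 633)/(4504 - 732) = ((4 - 51 - 51*484) + 633)/3772 = ((4 - 51 - 24684) + 633)*(1/3772) = (-24731 + 633)*(1/3772) = -24098*1/3772 = -12049/1886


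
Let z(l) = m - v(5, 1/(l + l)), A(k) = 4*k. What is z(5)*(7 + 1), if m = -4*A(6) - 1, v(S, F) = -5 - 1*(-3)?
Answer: -760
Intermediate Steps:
v(S, F) = -2 (v(S, F) = -5 + 3 = -2)
m = -97 (m = -16*6 - 1 = -4*24 - 1 = -96 - 1 = -97)
z(l) = -95 (z(l) = -97 - 1*(-2) = -97 + 2 = -95)
z(5)*(7 + 1) = -95*(7 + 1) = -95*8 = -760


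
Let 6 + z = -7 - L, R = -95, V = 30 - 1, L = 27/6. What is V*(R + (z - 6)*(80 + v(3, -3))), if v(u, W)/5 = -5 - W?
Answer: -50460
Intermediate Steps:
L = 9/2 (L = 27*(⅙) = 9/2 ≈ 4.5000)
V = 29
v(u, W) = -25 - 5*W (v(u, W) = 5*(-5 - W) = -25 - 5*W)
z = -35/2 (z = -6 + (-7 - 1*9/2) = -6 + (-7 - 9/2) = -6 - 23/2 = -35/2 ≈ -17.500)
V*(R + (z - 6)*(80 + v(3, -3))) = 29*(-95 + (-35/2 - 6)*(80 + (-25 - 5*(-3)))) = 29*(-95 - 47*(80 + (-25 + 15))/2) = 29*(-95 - 47*(80 - 10)/2) = 29*(-95 - 47/2*70) = 29*(-95 - 1645) = 29*(-1740) = -50460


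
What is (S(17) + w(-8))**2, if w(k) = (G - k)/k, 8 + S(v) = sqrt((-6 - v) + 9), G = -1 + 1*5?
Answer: 305/4 - 19*I*sqrt(14) ≈ 76.25 - 71.091*I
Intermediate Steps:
G = 4 (G = -1 + 5 = 4)
S(v) = -8 + sqrt(3 - v) (S(v) = -8 + sqrt((-6 - v) + 9) = -8 + sqrt(3 - v))
w(k) = (4 - k)/k
(S(17) + w(-8))**2 = ((-8 + sqrt(3 - 1*17)) + (4 - 1*(-8))/(-8))**2 = ((-8 + sqrt(3 - 17)) - (4 + 8)/8)**2 = ((-8 + sqrt(-14)) - 1/8*12)**2 = ((-8 + I*sqrt(14)) - 3/2)**2 = (-19/2 + I*sqrt(14))**2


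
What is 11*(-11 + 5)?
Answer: -66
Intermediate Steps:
11*(-11 + 5) = 11*(-6) = -66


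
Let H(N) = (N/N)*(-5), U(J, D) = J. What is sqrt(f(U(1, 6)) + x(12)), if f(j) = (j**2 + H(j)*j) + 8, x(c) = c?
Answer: 4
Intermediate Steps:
H(N) = -5 (H(N) = 1*(-5) = -5)
f(j) = 8 + j**2 - 5*j (f(j) = (j**2 - 5*j) + 8 = 8 + j**2 - 5*j)
sqrt(f(U(1, 6)) + x(12)) = sqrt((8 + 1**2 - 5*1) + 12) = sqrt((8 + 1 - 5) + 12) = sqrt(4 + 12) = sqrt(16) = 4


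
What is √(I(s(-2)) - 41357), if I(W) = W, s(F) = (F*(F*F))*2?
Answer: 3*I*√4597 ≈ 203.4*I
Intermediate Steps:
s(F) = 2*F³ (s(F) = (F*F²)*2 = F³*2 = 2*F³)
√(I(s(-2)) - 41357) = √(2*(-2)³ - 41357) = √(2*(-8) - 41357) = √(-16 - 41357) = √(-41373) = 3*I*√4597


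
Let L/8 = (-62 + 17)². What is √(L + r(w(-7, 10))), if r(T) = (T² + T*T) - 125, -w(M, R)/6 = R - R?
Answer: 5*√643 ≈ 126.79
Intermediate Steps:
L = 16200 (L = 8*(-62 + 17)² = 8*(-45)² = 8*2025 = 16200)
w(M, R) = 0 (w(M, R) = -6*(R - R) = -6*0 = 0)
r(T) = -125 + 2*T² (r(T) = (T² + T²) - 125 = 2*T² - 125 = -125 + 2*T²)
√(L + r(w(-7, 10))) = √(16200 + (-125 + 2*0²)) = √(16200 + (-125 + 2*0)) = √(16200 + (-125 + 0)) = √(16200 - 125) = √16075 = 5*√643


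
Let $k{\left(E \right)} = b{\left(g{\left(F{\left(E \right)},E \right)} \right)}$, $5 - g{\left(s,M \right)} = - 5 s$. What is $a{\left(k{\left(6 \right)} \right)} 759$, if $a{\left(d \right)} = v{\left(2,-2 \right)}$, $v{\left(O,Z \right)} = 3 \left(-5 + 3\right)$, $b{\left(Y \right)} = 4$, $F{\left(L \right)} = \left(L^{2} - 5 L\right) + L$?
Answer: $-4554$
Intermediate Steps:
$F{\left(L \right)} = L^{2} - 4 L$
$g{\left(s,M \right)} = 5 + 5 s$ ($g{\left(s,M \right)} = 5 - - 5 s = 5 + 5 s$)
$k{\left(E \right)} = 4$
$v{\left(O,Z \right)} = -6$ ($v{\left(O,Z \right)} = 3 \left(-2\right) = -6$)
$a{\left(d \right)} = -6$
$a{\left(k{\left(6 \right)} \right)} 759 = \left(-6\right) 759 = -4554$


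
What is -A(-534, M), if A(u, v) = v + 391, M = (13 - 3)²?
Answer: -491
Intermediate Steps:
M = 100 (M = 10² = 100)
A(u, v) = 391 + v
-A(-534, M) = -(391 + 100) = -1*491 = -491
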